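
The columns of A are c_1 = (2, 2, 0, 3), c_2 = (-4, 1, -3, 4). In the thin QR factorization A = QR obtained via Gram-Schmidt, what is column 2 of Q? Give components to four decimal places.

c_1 = (2, 2, 0, 3); ‖c_1‖ = 4.1231, so e_1 = (0.4851, 0.4851, 0.0000, 0.7276).
e_1·c_2 = 0.4851·(-4) + 0.4851·1 + 0.0000·(-3) + 0.7276·4 = 1.4552.
u_2 = c_2 − 1.4552·e_1 = (-4.7059, 0.2941, -3.0000, 2.9412).
‖u_2‖ = 6.3152, so e_2 = (-0.7452, 0.0466, -0.4750, 0.4657).

e_2 = (-0.7452, 0.0466, -0.4750, 0.4657)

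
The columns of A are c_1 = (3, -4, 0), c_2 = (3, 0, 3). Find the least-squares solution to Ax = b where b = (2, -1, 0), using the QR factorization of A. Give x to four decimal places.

x = (0.3415, 0.1626)

e_1 = c_1/‖c_1‖ = (3, -4, 0)/5.0000 = (0.6000, -0.8000, 0.0000).
r_{12} = e_1·c_2 = 1.8000.
u_2 = c_2 − 1.8000·e_1 = (1.9200, 1.4400, 3.0000).
‖u_2‖ = 3.8419, so e_2 = (0.4998, 0.3748, 0.7809).
Qᵀb = (2.0000, 0.6247).
Back-substitute: x_2 = 0.6247/3.8419 = 0.1626.
x_1 = (2.0000 − 1.8000·0.1626)/5.0000 = 0.3415.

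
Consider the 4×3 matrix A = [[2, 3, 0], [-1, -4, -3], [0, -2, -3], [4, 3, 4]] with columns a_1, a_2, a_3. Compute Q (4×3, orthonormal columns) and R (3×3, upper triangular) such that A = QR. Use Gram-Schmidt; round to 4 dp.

e_1 = a_1/‖a_1‖ = (2, -1, 0, 4)/4.5826 = (0.4364, -0.2182, 0.0000, 0.8729).
r_{12} = e_1·a_2 = 4.8008.
u_2 = a_2 − 4.8008·e_1 = (0.9048, -2.9524, -2.0000, -1.1905).
‖u_2‖ = 3.8668, so e_2 = (0.2340, -0.7635, -0.5172, -0.3079).
r_{13} = e_1·a_3 = 4.1461; r_{23} = e_2·a_3 = 2.6107.
u_3 = a_3 − 4.1461·e_1 − 2.6107·e_2 = (-2.4204, -0.1019, -1.6497, 1.1847).
‖u_3‖ = 3.1613, so e_3 = (-0.7656, -0.0322, -0.5218, 0.3748).

Q = [[0.4364, 0.2340, -0.7656], [-0.2182, -0.7635, -0.0322], [0.0000, -0.5172, -0.5218], [0.8729, -0.3079, 0.3748]], R = [[4.5826, 4.8008, 4.1461], [0.0000, 3.8668, 2.6107], [0.0000, 0.0000, 3.1613]]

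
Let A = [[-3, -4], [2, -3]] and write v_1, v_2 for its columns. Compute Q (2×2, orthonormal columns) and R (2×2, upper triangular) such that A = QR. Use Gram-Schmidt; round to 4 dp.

Q = [[-0.8321, -0.5547], [0.5547, -0.8321]], R = [[3.6056, 1.6641], [0.0000, 4.7150]]

e_1 = v_1/‖v_1‖ = (-3, 2)/3.6056 = (-0.8321, 0.5547).
r_{12} = e_1·v_2 = 1.6641.
u_2 = v_2 − 1.6641·e_1 = (-2.6154, -3.9231).
‖u_2‖ = 4.7150, so e_2 = (-0.5547, -0.8321).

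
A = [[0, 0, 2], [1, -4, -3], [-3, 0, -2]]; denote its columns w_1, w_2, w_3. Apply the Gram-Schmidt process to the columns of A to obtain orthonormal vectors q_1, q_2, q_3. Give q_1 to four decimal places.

w_1 = (0, 1, -3); ‖w_1‖ = 3.1623, so q_1 = (0.0000, 0.3162, -0.9487).

q_1 = (0.0000, 0.3162, -0.9487)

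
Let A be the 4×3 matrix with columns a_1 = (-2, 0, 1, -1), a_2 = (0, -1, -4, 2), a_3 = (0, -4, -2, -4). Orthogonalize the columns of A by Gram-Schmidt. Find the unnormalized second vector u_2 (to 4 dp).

u_2 = (-2.0000, -1.0000, -3.0000, 1.0000)

a_1 = (-2, 0, 1, -1); ‖a_1‖ = 2.4495, so e_1 = (-0.8165, 0.0000, 0.4082, -0.4082).
e_1·a_2 = (-0.8165)·0 + 0.0000·(-1) + 0.4082·(-4) + (-0.4082)·2 = -2.4495.
u_2 = a_2 + 2.4495·e_1 = (-2.0000, -1.0000, -3.0000, 1.0000).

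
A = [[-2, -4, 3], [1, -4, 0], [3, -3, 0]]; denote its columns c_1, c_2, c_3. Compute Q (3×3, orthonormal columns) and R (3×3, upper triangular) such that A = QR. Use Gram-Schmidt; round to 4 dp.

Q = [[-0.5345, -0.7528, 0.3841], [0.2673, -0.5817, -0.7682], [0.8018, -0.3080, 0.5121]], R = [[3.7417, -1.3363, -1.6036], [0.0000, 6.2621, -2.2585], [0.0000, 0.0000, 1.1523]]

c_1 = (-2, 1, 3); ‖c_1‖ = 3.7417, so q_1 = (-0.5345, 0.2673, 0.8018).
q_1·c_2 = (-0.5345)·(-4) + 0.2673·(-4) + 0.8018·(-3) = -1.3363.
u_2 = c_2 + 1.3363·q_1 = (-4.7143, -3.6429, -1.9286).
‖u_2‖ = 6.2621, so q_2 = (-0.7528, -0.5817, -0.3080).
q_1·c_3 = (-0.5345)·3 + 0.2673·0 + 0.8018·0 = -1.6036; q_2·c_3 = (-0.7528)·3 + (-0.5817)·0 + (-0.3080)·0 = -2.2585.
u_3 = c_3 + 1.6036·q_1 + 2.2585·q_2 = (0.4426, -0.8852, 0.5902).
‖u_3‖ = 1.1523, so q_3 = (0.3841, -0.7682, 0.5121).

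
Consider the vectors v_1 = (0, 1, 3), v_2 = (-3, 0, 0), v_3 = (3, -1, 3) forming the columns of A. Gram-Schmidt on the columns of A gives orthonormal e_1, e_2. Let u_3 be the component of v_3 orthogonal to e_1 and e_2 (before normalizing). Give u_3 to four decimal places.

u_3 = (0.0000, -1.8000, 0.6000)

e_1 = v_1/‖v_1‖ = (0, 1, 3)/3.1623 = (0.0000, 0.3162, 0.9487).
r_{12} = e_1·v_2 = 0.0000.
u_2 = v_2 + 0.0000·e_1 = (-3.0000, 0.0000, 0.0000).
‖u_2‖ = 3.0000, so e_2 = (-1.0000, 0.0000, 0.0000).
r_{13} = e_1·v_3 = 2.5298; r_{23} = e_2·v_3 = -3.0000.
u_3 = v_3 − 2.5298·e_1 + 3.0000·e_2 = (0.0000, -1.8000, 0.6000).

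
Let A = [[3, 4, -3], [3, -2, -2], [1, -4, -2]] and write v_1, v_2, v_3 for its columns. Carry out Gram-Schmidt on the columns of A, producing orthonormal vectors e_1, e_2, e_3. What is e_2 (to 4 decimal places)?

e_1 = v_1/‖v_1‖ = (3, 3, 1)/4.3589 = (0.6882, 0.6882, 0.2294).
r_{12} = e_1·v_2 = 0.4588.
u_2 = v_2 − 0.4588·e_1 = (3.6842, -2.3158, -4.1053).
‖u_2‖ = 5.9824, so e_2 = (0.6158, -0.3871, -0.6862).

e_2 = (0.6158, -0.3871, -0.6862)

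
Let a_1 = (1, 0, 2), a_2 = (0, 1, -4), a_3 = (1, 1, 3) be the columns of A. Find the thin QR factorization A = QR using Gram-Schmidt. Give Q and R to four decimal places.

Q = [[0.4472, 0.7807, -0.4364], [0.0000, 0.4880, 0.8729], [0.8944, -0.3904, 0.2182]], R = [[2.2361, -3.5777, 3.1305], [0.0000, 2.0494, 0.0976], [0.0000, 0.0000, 1.0911]]

a_1 = (1, 0, 2); ‖a_1‖ = 2.2361, so q_1 = (0.4472, 0.0000, 0.8944).
q_1·a_2 = 0.4472·0 + 0.0000·1 + 0.8944·(-4) = -3.5777.
u_2 = a_2 + 3.5777·q_1 = (1.6000, 1.0000, -0.8000).
‖u_2‖ = 2.0494, so q_2 = (0.7807, 0.4880, -0.3904).
q_1·a_3 = 0.4472·1 + 0.0000·1 + 0.8944·3 = 3.1305; q_2·a_3 = 0.7807·1 + 0.4880·1 + (-0.3904)·3 = 0.0976.
u_3 = a_3 − 3.1305·q_1 − 0.0976·q_2 = (-0.4762, 0.9524, 0.2381).
‖u_3‖ = 1.0911, so q_3 = (-0.4364, 0.8729, 0.2182).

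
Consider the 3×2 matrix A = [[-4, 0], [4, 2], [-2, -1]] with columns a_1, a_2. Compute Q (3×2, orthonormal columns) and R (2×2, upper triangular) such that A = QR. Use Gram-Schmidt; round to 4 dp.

Q = [[-0.6667, 0.7454], [0.6667, 0.5963], [-0.3333, -0.2981]], R = [[6.0000, 1.6667], [0.0000, 1.4907]]

a_1 = (-4, 4, -2); ‖a_1‖ = 6.0000, so e_1 = (-0.6667, 0.6667, -0.3333).
e_1·a_2 = (-0.6667)·0 + 0.6667·2 + (-0.3333)·(-1) = 1.6667.
u_2 = a_2 − 1.6667·e_1 = (1.1111, 0.8889, -0.4444).
‖u_2‖ = 1.4907, so e_2 = (0.7454, 0.5963, -0.2981).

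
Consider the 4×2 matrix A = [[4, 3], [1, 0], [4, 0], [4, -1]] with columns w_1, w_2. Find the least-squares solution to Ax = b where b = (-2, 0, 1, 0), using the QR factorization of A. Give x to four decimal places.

x = (0.0188, -0.6150)

q_1 = w_1/‖w_1‖ = (4, 1, 4, 4)/7.0000 = (0.5714, 0.1429, 0.5714, 0.5714).
r_{12} = q_1·w_2 = 1.1429.
u_2 = w_2 − 1.1429·q_1 = (2.3469, -0.1633, -0.6531, -1.6531).
‖u_2‖ = 2.9485, so q_2 = (0.7960, -0.0554, -0.2215, -0.5606).
Qᵀb = (-0.5714, -1.8134).
Back-substitute: x_2 = -1.8134/2.9485 = -0.6150.
x_1 = (-0.5714 − 1.1429·(-0.6150))/7.0000 = 0.0188.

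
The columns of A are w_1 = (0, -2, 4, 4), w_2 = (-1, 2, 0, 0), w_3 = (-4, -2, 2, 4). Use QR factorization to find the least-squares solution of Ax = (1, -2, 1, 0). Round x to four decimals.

x = (0.1970, -0.8424, -0.0879)

e_1 = w_1/‖w_1‖ = (0, -2, 4, 4)/6.0000 = (0.0000, -0.3333, 0.6667, 0.6667).
r_{12} = e_1·w_2 = -0.6667.
u_2 = w_2 + 0.6667·e_1 = (-1.0000, 1.7778, 0.4444, 0.4444).
‖u_2‖ = 2.1344, so e_2 = (-0.4685, 0.8329, 0.2082, 0.2082).
r_{13} = e_1·w_3 = 4.6667; r_{23} = e_2·w_3 = 1.4576.
u_3 = w_3 − 4.6667·e_1 − 1.4576·e_2 = (-3.3171, -1.6585, -1.4146, 0.5854).
‖u_3‖ = 4.0122, so e_3 = (-0.8268, -0.4134, -0.3526, 0.1459).
Qᵀb = (1.3333, -1.9261, -0.3526).
Back-substitute: x_3 = -0.3526/4.0122 = -0.0879.
x_2 = (-1.9261 − 1.4576·(-0.0879))/2.1344 = -0.8424.
x_1 = (1.3333 + 0.6667·(-0.8424) − 4.6667·(-0.0879))/6.0000 = 0.1970.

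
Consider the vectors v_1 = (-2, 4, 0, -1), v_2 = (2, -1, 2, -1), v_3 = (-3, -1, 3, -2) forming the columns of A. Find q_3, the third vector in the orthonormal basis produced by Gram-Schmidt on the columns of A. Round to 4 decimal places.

q_3 = (-0.7582, -0.4384, 0.4203, -0.2374)

v_1 = (-2, 4, 0, -1); ‖v_1‖ = 4.5826, so q_1 = (-0.4364, 0.8729, 0.0000, -0.2182).
q_1·v_2 = (-0.4364)·2 + 0.8729·(-1) + 0.0000·2 + (-0.2182)·(-1) = -1.5275.
u_2 = v_2 + 1.5275·q_1 = (1.3333, 0.3333, 2.0000, -1.3333).
‖u_2‖ = 2.7689, so q_2 = (0.4815, 0.1204, 0.7223, -0.4815).
q_1·v_3 = (-0.4364)·(-3) + 0.8729·(-1) + 0.0000·3 + (-0.2182)·(-2) = 0.8729; q_2·v_3 = 0.4815·(-3) + 0.1204·(-1) + 0.7223·3 + (-0.4815)·(-2) = 1.5650.
u_3 = v_3 − 0.8729·q_1 − 1.5650·q_2 = (-3.3727, -1.9503, 1.8696, -1.0559).
‖u_3‖ = 4.4485, so q_3 = (-0.7582, -0.4384, 0.4203, -0.2374).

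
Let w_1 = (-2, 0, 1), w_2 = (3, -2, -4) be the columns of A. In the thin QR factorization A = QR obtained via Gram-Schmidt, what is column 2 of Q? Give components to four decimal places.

w_1 = (-2, 0, 1); ‖w_1‖ = 2.2361, so e_1 = (-0.8944, 0.0000, 0.4472).
e_1·w_2 = (-0.8944)·3 + 0.0000·(-2) + 0.4472·(-4) = -4.4721.
u_2 = w_2 + 4.4721·e_1 = (-1.0000, -2.0000, -2.0000).
‖u_2‖ = 3.0000, so e_2 = (-0.3333, -0.6667, -0.6667).

e_2 = (-0.3333, -0.6667, -0.6667)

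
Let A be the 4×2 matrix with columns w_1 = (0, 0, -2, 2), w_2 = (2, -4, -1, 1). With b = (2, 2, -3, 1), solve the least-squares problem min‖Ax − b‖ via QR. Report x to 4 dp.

e_1 = w_1/‖w_1‖ = (0, 0, -2, 2)/2.8284 = (0.0000, 0.0000, -0.7071, 0.7071).
r_{12} = e_1·w_2 = 1.4142.
u_2 = w_2 − 1.4142·e_1 = (2.0000, -4.0000, 0.0000, 0.0000).
‖u_2‖ = 4.4721, so e_2 = (0.4472, -0.8944, 0.0000, 0.0000).
Qᵀb = (2.8284, -0.8944).
Back-substitute: x_2 = -0.8944/4.4721 = -0.2000.
x_1 = (2.8284 − 1.4142·(-0.2000))/2.8284 = 1.1000.

x = (1.1000, -0.2000)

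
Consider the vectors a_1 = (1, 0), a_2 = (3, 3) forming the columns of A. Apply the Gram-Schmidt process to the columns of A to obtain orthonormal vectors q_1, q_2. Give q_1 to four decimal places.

q_1 = (1.0000, 0.0000)

a_1 = (1, 0); ‖a_1‖ = 1.0000, so q_1 = (1.0000, 0.0000).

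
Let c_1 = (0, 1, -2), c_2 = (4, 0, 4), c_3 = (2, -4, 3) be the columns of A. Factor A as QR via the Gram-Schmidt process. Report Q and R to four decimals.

Q = [[0.0000, 0.9129, 0.4082], [0.4472, 0.3651, -0.8165], [-0.8944, 0.1826, -0.4082]], R = [[2.2361, -3.5777, -4.4721], [0.0000, 4.3818, 0.9129], [0.0000, 0.0000, 2.8577]]

c_1 = (0, 1, -2); ‖c_1‖ = 2.2361, so q_1 = (0.0000, 0.4472, -0.8944).
q_1·c_2 = 0.0000·4 + 0.4472·0 + (-0.8944)·4 = -3.5777.
u_2 = c_2 + 3.5777·q_1 = (4.0000, 1.6000, 0.8000).
‖u_2‖ = 4.3818, so q_2 = (0.9129, 0.3651, 0.1826).
q_1·c_3 = 0.0000·2 + 0.4472·(-4) + (-0.8944)·3 = -4.4721; q_2·c_3 = 0.9129·2 + 0.3651·(-4) + 0.1826·3 = 0.9129.
u_3 = c_3 + 4.4721·q_1 − 0.9129·q_2 = (1.1667, -2.3333, -1.1667).
‖u_3‖ = 2.8577, so q_3 = (0.4082, -0.8165, -0.4082).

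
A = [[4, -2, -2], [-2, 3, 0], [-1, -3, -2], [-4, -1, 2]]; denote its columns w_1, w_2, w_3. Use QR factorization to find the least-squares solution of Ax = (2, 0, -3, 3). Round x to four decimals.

q_1 = w_1/‖w_1‖ = (4, -2, -1, -4)/6.0828 = (0.6576, -0.3288, -0.1644, -0.6576).
r_{12} = q_1·w_2 = -1.1508.
u_2 = w_2 + 1.1508·q_1 = (-1.2432, 2.6216, -3.1892, -1.7568).
‖u_2‖ = 4.6557, so q_2 = (-0.2670, 0.5631, -0.6850, -0.3773).
r_{13} = q_1·w_3 = -2.3016; r_{23} = q_2·w_3 = 1.1494.
u_3 = w_3 + 2.3016·q_1 − 1.1494·q_2 = (-0.1796, -1.4040, -1.5910, 0.9202).
‖u_3‖ = 2.3198, so q_3 = (-0.0774, -0.6052, -0.6858, 0.3967).
Qᵀb = (-0.1644, 0.3889, 3.0927).
Back-substitute: x_3 = 3.0927/2.3198 = 1.3332.
x_2 = (0.3889 − 1.1494·1.3332)/4.6557 = -0.2456.
x_1 = (-0.1644 + 1.1508·(-0.2456) + 2.3016·1.3332)/6.0828 = 0.4310.

x = (0.4310, -0.2456, 1.3332)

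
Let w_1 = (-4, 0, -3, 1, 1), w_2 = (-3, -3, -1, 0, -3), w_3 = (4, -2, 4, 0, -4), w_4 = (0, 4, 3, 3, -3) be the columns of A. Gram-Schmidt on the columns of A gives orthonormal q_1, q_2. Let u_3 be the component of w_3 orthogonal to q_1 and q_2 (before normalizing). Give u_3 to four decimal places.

u_3 = (0.1340, 0.1471, 0.2059, 1.5033, -0.3497)

w_1 = (-4, 0, -3, 1, 1); ‖w_1‖ = 5.1962, so q_1 = (-0.7698, 0.0000, -0.5774, 0.1925, 0.1925).
q_1·w_2 = (-0.7698)·(-3) + 0.0000·(-3) + (-0.5774)·(-1) + 0.1925·0 + 0.1925·(-3) = 2.3094.
u_2 = w_2 − 2.3094·q_1 = (-1.2222, -3.0000, 0.3333, -0.4444, -3.4444).
‖u_2‖ = 4.7610, so q_2 = (-0.2567, -0.6301, 0.0700, -0.0934, -0.7235).
q_1·w_3 = (-0.7698)·4 + 0.0000·(-2) + (-0.5774)·4 + 0.1925·0 + 0.1925·(-4) = -6.1584; q_2·w_3 = (-0.2567)·4 + (-0.6301)·(-2) + 0.0700·4 + (-0.0934)·0 + (-0.7235)·(-4) = 3.4073.
u_3 = w_3 + 6.1584·q_1 − 3.4073·q_2 = (0.1340, 0.1471, 0.2059, 1.5033, -0.3497).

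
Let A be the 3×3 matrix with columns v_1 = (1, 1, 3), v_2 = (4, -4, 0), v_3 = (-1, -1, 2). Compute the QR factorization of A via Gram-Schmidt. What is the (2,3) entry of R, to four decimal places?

v_1 = (1, 1, 3); ‖v_1‖ = 3.3166, so e_1 = (0.3015, 0.3015, 0.9045).
e_1·v_2 = 0.3015·4 + 0.3015·(-4) + 0.9045·0 = 0.0000.
u_2 = v_2 + 0.0000·e_1 = (4.0000, -4.0000, 0.0000).
‖u_2‖ = 5.6569, so e_2 = (0.7071, -0.7071, 0.0000).
r_{23} = e_2·v_3 = 0.0000.

r_{23} = 0.0000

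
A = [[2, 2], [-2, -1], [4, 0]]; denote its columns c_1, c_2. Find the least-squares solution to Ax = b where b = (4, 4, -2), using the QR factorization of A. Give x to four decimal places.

q_1 = c_1/‖c_1‖ = (2, -2, 4)/4.8990 = (0.4082, -0.4082, 0.8165).
r_{12} = q_1·c_2 = 1.2247.
u_2 = c_2 − 1.2247·q_1 = (1.5000, -0.5000, -1.0000).
‖u_2‖ = 1.8708, so q_2 = (0.8018, -0.2673, -0.5345).
Qᵀb = (-1.6330, 3.2071).
Back-substitute: x_2 = 3.2071/1.8708 = 1.7143.
x_1 = (-1.6330 − 1.2247·1.7143)/4.8990 = -0.7619.

x = (-0.7619, 1.7143)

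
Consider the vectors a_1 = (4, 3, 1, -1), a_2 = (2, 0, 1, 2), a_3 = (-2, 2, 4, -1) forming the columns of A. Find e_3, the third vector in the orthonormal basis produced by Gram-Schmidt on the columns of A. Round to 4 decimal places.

a_1 = (4, 3, 1, -1); ‖a_1‖ = 5.1962, so e_1 = (0.7698, 0.5774, 0.1925, -0.1925).
e_1·a_2 = 0.7698·2 + 0.5774·0 + 0.1925·1 + (-0.1925)·2 = 1.3472.
u_2 = a_2 − 1.3472·e_1 = (0.9630, -0.7778, 0.7407, 2.2593).
‖u_2‖ = 2.6805, so e_2 = (0.3592, -0.2902, 0.2763, 0.8428).
e_1·a_3 = 0.7698·(-2) + 0.5774·2 + 0.1925·4 + (-0.1925)·(-1) = 0.5774; e_2·a_3 = 0.3592·(-2) + (-0.2902)·2 + 0.2763·4 + 0.8428·(-1) = -1.0363.
u_3 = a_3 − 0.5774·e_1 + 1.0363·e_2 = (-2.0722, 1.3660, 4.1753, -0.0155).
‖u_3‖ = 4.8572, so e_3 = (-0.4266, 0.2812, 0.8596, -0.0032).

e_3 = (-0.4266, 0.2812, 0.8596, -0.0032)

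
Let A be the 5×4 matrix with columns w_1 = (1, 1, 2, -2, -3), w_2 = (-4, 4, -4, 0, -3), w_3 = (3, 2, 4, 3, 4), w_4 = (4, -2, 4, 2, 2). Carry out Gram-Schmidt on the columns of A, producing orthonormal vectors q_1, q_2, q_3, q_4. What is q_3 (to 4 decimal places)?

q_1 = w_1/‖w_1‖ = (1, 1, 2, -2, -3)/4.3589 = (0.2294, 0.2294, 0.4588, -0.4588, -0.6882).
r_{12} = q_1·w_2 = 0.2294.
u_2 = w_2 − 0.2294·q_1 = (-4.0526, 3.9474, -4.1053, 0.1053, -2.8421).
‖u_2‖ = 7.5463, so q_2 = (-0.5370, 0.5231, -0.5440, 0.0139, -0.3766).
r_{13} = q_1·w_3 = -1.1471; r_{23} = q_2·w_3 = -4.2056.
u_3 = w_3 + 1.1471·q_1 + 4.2056·q_2 = (1.0046, 4.4630, 2.2384, 2.5323, 1.6266).
‖u_3‖ = 5.9158, so q_3 = (0.1698, 0.7544, 0.3784, 0.4281, 0.2750).

q_3 = (0.1698, 0.7544, 0.3784, 0.4281, 0.2750)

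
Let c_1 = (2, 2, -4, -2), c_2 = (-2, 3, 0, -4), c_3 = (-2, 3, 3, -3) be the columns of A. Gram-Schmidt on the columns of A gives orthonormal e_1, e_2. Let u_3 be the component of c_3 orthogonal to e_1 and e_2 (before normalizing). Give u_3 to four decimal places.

c_1 = (2, 2, -4, -2); ‖c_1‖ = 5.2915, so e_1 = (0.3780, 0.3780, -0.7559, -0.3780).
e_1·c_2 = 0.3780·(-2) + 0.3780·3 + (-0.7559)·0 + (-0.3780)·(-4) = 1.8898.
u_2 = c_2 − 1.8898·e_1 = (-2.7143, 2.2857, 1.4286, -3.2857).
‖u_2‖ = 5.0427, so e_2 = (-0.5383, 0.4533, 0.2833, -0.6516).
e_1·c_3 = 0.3780·(-2) + 0.3780·3 + (-0.7559)·3 + (-0.3780)·(-3) = -0.7559; e_2·c_3 = (-0.5383)·(-2) + 0.4533·3 + 0.2833·3 + (-0.6516)·(-3) = 5.2410.
u_3 = c_3 + 0.7559·e_1 − 5.2410·e_2 = (1.1067, 0.9101, 0.9438, 0.1292).

u_3 = (1.1067, 0.9101, 0.9438, 0.1292)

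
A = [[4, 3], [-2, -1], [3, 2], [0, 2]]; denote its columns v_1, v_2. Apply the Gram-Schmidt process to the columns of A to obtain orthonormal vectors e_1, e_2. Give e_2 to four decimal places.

v_1 = (4, -2, 3, 0); ‖v_1‖ = 5.3852, so e_1 = (0.7428, -0.3714, 0.5571, 0.0000).
e_1·v_2 = 0.7428·3 + (-0.3714)·(-1) + 0.5571·2 + 0.0000·2 = 3.7139.
u_2 = v_2 − 3.7139·e_1 = (0.2414, 0.3793, -0.0690, 2.0000).
‖u_2‖ = 2.0511, so e_2 = (0.1177, 0.1849, -0.0336, 0.9751).

e_2 = (0.1177, 0.1849, -0.0336, 0.9751)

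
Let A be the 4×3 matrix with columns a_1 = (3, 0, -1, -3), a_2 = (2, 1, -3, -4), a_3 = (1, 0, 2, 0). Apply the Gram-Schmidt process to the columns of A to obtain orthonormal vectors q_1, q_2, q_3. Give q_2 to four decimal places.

a_1 = (3, 0, -1, -3); ‖a_1‖ = 4.3589, so q_1 = (0.6882, 0.0000, -0.2294, -0.6882).
q_1·a_2 = 0.6882·2 + 0.0000·1 + (-0.2294)·(-3) + (-0.6882)·(-4) = 4.8177.
u_2 = a_2 − 4.8177·q_1 = (-1.3158, 1.0000, -1.8947, -0.6842).
‖u_2‖ = 2.6057, so q_2 = (-0.5050, 0.3838, -0.7272, -0.2626).

q_2 = (-0.5050, 0.3838, -0.7272, -0.2626)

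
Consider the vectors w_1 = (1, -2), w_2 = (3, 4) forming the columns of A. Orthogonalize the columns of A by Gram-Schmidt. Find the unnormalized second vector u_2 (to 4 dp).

u_2 = (4.0000, 2.0000)

w_1 = (1, -2); ‖w_1‖ = 2.2361, so e_1 = (0.4472, -0.8944).
e_1·w_2 = 0.4472·3 + (-0.8944)·4 = -2.2361.
u_2 = w_2 + 2.2361·e_1 = (4.0000, 2.0000).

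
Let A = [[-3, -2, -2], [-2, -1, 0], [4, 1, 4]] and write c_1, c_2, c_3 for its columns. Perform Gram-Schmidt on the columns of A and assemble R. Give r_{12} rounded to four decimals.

c_1 = (-3, -2, 4); ‖c_1‖ = 5.3852, so q_1 = (-0.5571, -0.3714, 0.7428).
r_{12} = q_1·c_2 = 2.2283.

r_{12} = 2.2283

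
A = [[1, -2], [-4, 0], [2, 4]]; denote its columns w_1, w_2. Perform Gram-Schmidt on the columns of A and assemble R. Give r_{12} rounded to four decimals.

w_1 = (1, -4, 2); ‖w_1‖ = 4.5826, so e_1 = (0.2182, -0.8729, 0.4364).
r_{12} = e_1·w_2 = 1.3093.

r_{12} = 1.3093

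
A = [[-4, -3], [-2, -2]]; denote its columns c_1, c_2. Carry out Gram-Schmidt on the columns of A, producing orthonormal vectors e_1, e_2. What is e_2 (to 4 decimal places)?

c_1 = (-4, -2); ‖c_1‖ = 4.4721, so e_1 = (-0.8944, -0.4472).
e_1·c_2 = (-0.8944)·(-3) + (-0.4472)·(-2) = 3.5777.
u_2 = c_2 − 3.5777·e_1 = (0.2000, -0.4000).
‖u_2‖ = 0.4472, so e_2 = (0.4472, -0.8944).

e_2 = (0.4472, -0.8944)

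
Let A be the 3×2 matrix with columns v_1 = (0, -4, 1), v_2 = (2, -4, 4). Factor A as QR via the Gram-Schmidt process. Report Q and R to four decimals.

v_1 = (0, -4, 1); ‖v_1‖ = 4.1231, so e_1 = (0.0000, -0.9701, 0.2425).
e_1·v_2 = 0.0000·2 + (-0.9701)·(-4) + 0.2425·4 = 4.8507.
u_2 = v_2 − 4.8507·e_1 = (2.0000, 0.7059, 2.8235).
‖u_2‖ = 3.5314, so e_2 = (0.5664, 0.1999, 0.7996).

Q = [[0.0000, 0.5664], [-0.9701, 0.1999], [0.2425, 0.7996]], R = [[4.1231, 4.8507], [0.0000, 3.5314]]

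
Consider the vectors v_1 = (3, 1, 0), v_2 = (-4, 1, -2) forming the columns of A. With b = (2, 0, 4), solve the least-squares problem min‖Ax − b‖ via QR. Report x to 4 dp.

v_1 = (3, 1, 0); ‖v_1‖ = 3.1623, so e_1 = (0.9487, 0.3162, 0.0000).
e_1·v_2 = 0.9487·(-4) + 0.3162·1 + 0.0000·(-2) = -3.4785.
u_2 = v_2 + 3.4785·e_1 = (-0.7000, 2.1000, -2.0000).
‖u_2‖ = 2.9833, so e_2 = (-0.2346, 0.7039, -0.6704).
Qᵀb = (1.8974, -3.1509).
Back-substitute: x_2 = -3.1509/2.9833 = -1.0562.
x_1 = (1.8974 + 3.4785·(-1.0562))/3.1623 = -0.5618.

x = (-0.5618, -1.0562)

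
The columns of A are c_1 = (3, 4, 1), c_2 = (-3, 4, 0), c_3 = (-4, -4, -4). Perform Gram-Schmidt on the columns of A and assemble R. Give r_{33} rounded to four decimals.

r_{33} = 2.7738

c_1 = (3, 4, 1); ‖c_1‖ = 5.0990, so e_1 = (0.5883, 0.7845, 0.1961).
e_1·c_2 = 0.5883·(-3) + 0.7845·4 + 0.1961·0 = 1.3728.
u_2 = c_2 − 1.3728·e_1 = (-3.8077, 2.9231, -0.2692).
‖u_2‖ = 4.8078, so e_2 = (-0.7920, 0.6080, -0.0560).
e_1·c_3 = 0.5883·(-4) + 0.7845·(-4) + 0.1961·(-4) = -6.2757; e_2·c_3 = (-0.7920)·(-4) + 0.6080·(-4) + (-0.0560)·(-4) = 0.9600.
u_3 = c_3 + 6.2757·e_1 − 0.9600·e_2 = (0.4526, 0.3394, -2.7155).
r_{33} = ‖u_3‖ = 2.7738.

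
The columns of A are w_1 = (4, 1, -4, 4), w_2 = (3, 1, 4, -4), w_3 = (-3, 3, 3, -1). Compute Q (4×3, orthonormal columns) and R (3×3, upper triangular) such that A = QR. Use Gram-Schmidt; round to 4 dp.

w_1 = (4, 1, -4, 4); ‖w_1‖ = 7.0000, so q_1 = (0.5714, 0.1429, -0.5714, 0.5714).
q_1·w_2 = 0.5714·3 + 0.1429·1 + (-0.5714)·4 + 0.5714·(-4) = -2.7143.
u_2 = w_2 + 2.7143·q_1 = (4.5510, 1.3878, 2.4490, -2.4490).
‖u_2‖ = 5.8850, so q_2 = (0.7733, 0.2358, 0.4161, -0.4161).
q_1·w_3 = 0.5714·(-3) + 0.1429·3 + (-0.5714)·3 + 0.5714·(-1) = -3.5714; q_2·w_3 = 0.7733·(-3) + 0.2358·3 + 0.4161·3 + (-0.4161)·(-1) = 0.0520.
u_3 = w_3 + 3.5714·q_1 − 0.0520·q_2 = (-0.9994, 3.4979, 0.9375, 1.0625).
‖u_3‖ = 3.9041, so q_3 = (-0.2560, 0.8960, 0.2401, 0.2721).

Q = [[0.5714, 0.7733, -0.2560], [0.1429, 0.2358, 0.8960], [-0.5714, 0.4161, 0.2401], [0.5714, -0.4161, 0.2721]], R = [[7.0000, -2.7143, -3.5714], [0.0000, 5.8850, 0.0520], [0.0000, 0.0000, 3.9041]]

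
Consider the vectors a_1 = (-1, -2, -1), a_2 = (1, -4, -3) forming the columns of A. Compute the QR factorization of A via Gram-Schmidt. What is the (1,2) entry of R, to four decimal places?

r_{12} = 4.0825

q_1 = a_1/‖a_1‖ = (-1, -2, -1)/2.4495 = (-0.4082, -0.8165, -0.4082).
r_{12} = q_1·a_2 = 4.0825.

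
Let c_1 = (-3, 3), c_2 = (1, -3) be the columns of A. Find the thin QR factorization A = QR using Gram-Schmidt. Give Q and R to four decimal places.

c_1 = (-3, 3); ‖c_1‖ = 4.2426, so e_1 = (-0.7071, 0.7071).
e_1·c_2 = (-0.7071)·1 + 0.7071·(-3) = -2.8284.
u_2 = c_2 + 2.8284·e_1 = (-1.0000, -1.0000).
‖u_2‖ = 1.4142, so e_2 = (-0.7071, -0.7071).

Q = [[-0.7071, -0.7071], [0.7071, -0.7071]], R = [[4.2426, -2.8284], [0.0000, 1.4142]]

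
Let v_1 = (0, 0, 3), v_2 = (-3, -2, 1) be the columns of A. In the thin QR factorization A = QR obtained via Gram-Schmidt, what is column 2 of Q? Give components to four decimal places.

q_2 = (-0.8321, -0.5547, 0.0000)

v_1 = (0, 0, 3); ‖v_1‖ = 3.0000, so q_1 = (0.0000, 0.0000, 1.0000).
q_1·v_2 = 0.0000·(-3) + 0.0000·(-2) + 1.0000·1 = 1.0000.
u_2 = v_2 − 1.0000·q_1 = (-3.0000, -2.0000, 0.0000).
‖u_2‖ = 3.6056, so q_2 = (-0.8321, -0.5547, 0.0000).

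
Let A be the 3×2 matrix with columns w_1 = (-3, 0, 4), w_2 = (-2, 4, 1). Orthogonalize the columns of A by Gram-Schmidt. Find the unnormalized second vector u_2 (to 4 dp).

u_2 = (-0.8000, 4.0000, -0.6000)

w_1 = (-3, 0, 4); ‖w_1‖ = 5.0000, so e_1 = (-0.6000, 0.0000, 0.8000).
e_1·w_2 = (-0.6000)·(-2) + 0.0000·4 + 0.8000·1 = 2.0000.
u_2 = w_2 − 2.0000·e_1 = (-0.8000, 4.0000, -0.6000).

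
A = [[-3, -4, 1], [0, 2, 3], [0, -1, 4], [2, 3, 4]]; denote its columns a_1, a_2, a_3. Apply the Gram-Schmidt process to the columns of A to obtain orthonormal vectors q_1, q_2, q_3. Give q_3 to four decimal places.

a_1 = (-3, 0, 0, 2); ‖a_1‖ = 3.6056, so q_1 = (-0.8321, 0.0000, 0.0000, 0.5547).
q_1·a_2 = (-0.8321)·(-4) + 0.0000·2 + 0.0000·(-1) + 0.5547·3 = 4.9923.
u_2 = a_2 − 4.9923·q_1 = (0.1538, 2.0000, -1.0000, 0.2308).
‖u_2‖ = 2.2532, so q_2 = (0.0683, 0.8876, -0.4438, 0.1024).
q_1·a_3 = (-0.8321)·1 + 0.0000·3 + 0.0000·4 + 0.5547·4 = 1.3868; q_2·a_3 = 0.0683·1 + 0.8876·3 + (-0.4438)·4 + 0.1024·4 = 1.3656.
u_3 = a_3 − 1.3868·q_1 − 1.3656·q_2 = (2.0606, 1.7879, 4.6061, 3.0909).
‖u_3‖ = 6.1816, so q_3 = (0.3333, 0.2892, 0.7451, 0.5000).

q_3 = (0.3333, 0.2892, 0.7451, 0.5000)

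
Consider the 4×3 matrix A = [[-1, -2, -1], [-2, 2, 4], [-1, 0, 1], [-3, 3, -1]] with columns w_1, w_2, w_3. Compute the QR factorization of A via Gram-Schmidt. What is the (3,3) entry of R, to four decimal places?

r_{33} = 4.0112

w_1 = (-1, -2, -1, -3); ‖w_1‖ = 3.8730, so e_1 = (-0.2582, -0.5164, -0.2582, -0.7746).
e_1·w_2 = (-0.2582)·(-2) + (-0.5164)·2 + (-0.2582)·0 + (-0.7746)·3 = -2.8402.
u_2 = w_2 + 2.8402·e_1 = (-2.7333, 0.5333, -0.7333, 0.8000).
‖u_2‖ = 2.9889, so e_2 = (-0.9145, 0.1784, -0.2454, 0.2677).
e_1·w_3 = (-0.2582)·(-1) + (-0.5164)·4 + (-0.2582)·1 + (-0.7746)·(-1) = -1.2910; e_2·w_3 = (-0.9145)·(-1) + 0.1784·4 + (-0.2454)·1 + 0.2677·(-1) = 1.1152.
u_3 = w_3 + 1.2910·e_1 − 1.1152·e_2 = (-0.3134, 3.1343, 0.9403, -2.2985).
r_{33} = ‖u_3‖ = 4.0112.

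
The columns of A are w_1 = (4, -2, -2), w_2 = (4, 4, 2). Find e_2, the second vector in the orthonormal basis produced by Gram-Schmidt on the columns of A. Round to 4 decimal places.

e_2 = (0.5608, 0.7290, 0.3925)

e_1 = w_1/‖w_1‖ = (4, -2, -2)/4.8990 = (0.8165, -0.4082, -0.4082).
r_{12} = e_1·w_2 = 0.8165.
u_2 = w_2 − 0.8165·e_1 = (3.3333, 4.3333, 2.3333).
‖u_2‖ = 5.9442, so e_2 = (0.5608, 0.7290, 0.3925).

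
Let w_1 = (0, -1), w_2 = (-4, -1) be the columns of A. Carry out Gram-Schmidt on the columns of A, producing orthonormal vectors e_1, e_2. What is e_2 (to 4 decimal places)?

e_2 = (-1.0000, 0.0000)

e_1 = w_1/‖w_1‖ = (0, -1)/1.0000 = (0.0000, -1.0000).
r_{12} = e_1·w_2 = 1.0000.
u_2 = w_2 − 1.0000·e_1 = (-4.0000, 0.0000).
‖u_2‖ = 4.0000, so e_2 = (-1.0000, 0.0000).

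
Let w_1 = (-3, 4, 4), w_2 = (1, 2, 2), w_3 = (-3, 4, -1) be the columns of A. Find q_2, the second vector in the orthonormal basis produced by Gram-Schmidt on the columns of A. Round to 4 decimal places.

q_2 = (0.8835, 0.3313, 0.3313)

w_1 = (-3, 4, 4); ‖w_1‖ = 6.4031, so q_1 = (-0.4685, 0.6247, 0.6247).
q_1·w_2 = (-0.4685)·1 + 0.6247·2 + 0.6247·2 = 2.0303.
u_2 = w_2 − 2.0303·q_1 = (1.9512, 0.7317, 0.7317).
‖u_2‖ = 2.2086, so q_2 = (0.8835, 0.3313, 0.3313).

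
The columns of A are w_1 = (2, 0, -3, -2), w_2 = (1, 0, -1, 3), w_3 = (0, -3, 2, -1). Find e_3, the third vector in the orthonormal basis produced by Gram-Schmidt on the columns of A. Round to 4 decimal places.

w_1 = (2, 0, -3, -2); ‖w_1‖ = 4.1231, so e_1 = (0.4851, 0.0000, -0.7276, -0.4851).
e_1·w_2 = 0.4851·1 + 0.0000·0 + (-0.7276)·(-1) + (-0.4851)·3 = -0.2425.
u_2 = w_2 + 0.2425·e_1 = (1.1176, 0.0000, -1.1765, 2.8824).
‖u_2‖ = 3.3077, so e_2 = (0.3379, 0.0000, -0.3557, 0.8714).
e_1·w_3 = 0.4851·0 + 0.0000·(-3) + (-0.7276)·2 + (-0.4851)·(-1) = -0.9701; e_2·w_3 = 0.3379·0 + 0.0000·(-3) + (-0.3557)·2 + 0.8714·(-1) = -1.5827.
u_3 = w_3 + 0.9701·e_1 + 1.5827·e_2 = (1.0054, -3.0000, 0.7312, -0.0914).
‖u_3‖ = 3.2487, so e_3 = (0.3095, -0.9235, 0.2251, -0.0281).

e_3 = (0.3095, -0.9235, 0.2251, -0.0281)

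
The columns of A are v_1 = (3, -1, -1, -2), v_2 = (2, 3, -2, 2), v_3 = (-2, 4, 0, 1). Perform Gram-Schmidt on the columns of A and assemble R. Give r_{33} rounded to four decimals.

r_{33} = 2.4141

q_1 = v_1/‖v_1‖ = (3, -1, -1, -2)/3.8730 = (0.7746, -0.2582, -0.2582, -0.5164).
r_{12} = q_1·v_2 = 0.2582.
u_2 = v_2 − 0.2582·q_1 = (1.8000, 3.0667, -1.9333, 2.1333).
‖u_2‖ = 4.5753, so q_2 = (0.3934, 0.6703, -0.4226, 0.4663).
r_{13} = q_1·v_3 = -3.0984; r_{23} = q_2·v_3 = 2.3605.
u_3 = v_3 + 3.0984·q_1 − 2.3605·q_2 = (-0.5287, 1.6178, 0.1975, -1.7006).
r_{33} = ‖u_3‖ = 2.4141.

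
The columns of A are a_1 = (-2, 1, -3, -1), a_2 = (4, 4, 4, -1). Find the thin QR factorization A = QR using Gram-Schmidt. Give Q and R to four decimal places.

Q = [[-0.5164, 0.3430], [0.2582, 0.8575], [-0.7746, 0.1715], [-0.2582, -0.3430]], R = [[3.8730, -3.8730], [0.0000, 5.8310]]

a_1 = (-2, 1, -3, -1); ‖a_1‖ = 3.8730, so e_1 = (-0.5164, 0.2582, -0.7746, -0.2582).
e_1·a_2 = (-0.5164)·4 + 0.2582·4 + (-0.7746)·4 + (-0.2582)·(-1) = -3.8730.
u_2 = a_2 + 3.8730·e_1 = (2.0000, 5.0000, 1.0000, -2.0000).
‖u_2‖ = 5.8310, so e_2 = (0.3430, 0.8575, 0.1715, -0.3430).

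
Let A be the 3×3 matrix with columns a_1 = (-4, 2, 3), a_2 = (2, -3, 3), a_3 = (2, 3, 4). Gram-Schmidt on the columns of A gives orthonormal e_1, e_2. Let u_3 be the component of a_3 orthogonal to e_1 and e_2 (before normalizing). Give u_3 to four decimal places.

u_3 = (2.8385, 3.4062, 1.5139)

a_1 = (-4, 2, 3); ‖a_1‖ = 5.3852, so e_1 = (-0.7428, 0.3714, 0.5571).
e_1·a_2 = (-0.7428)·2 + 0.3714·(-3) + 0.5571·3 = -0.9285.
u_2 = a_2 + 0.9285·e_1 = (1.3103, -2.6552, 3.5172).
‖u_2‖ = 4.5976, so e_2 = (0.2850, -0.5775, 0.7650).
e_1·a_3 = (-0.7428)·2 + 0.3714·3 + 0.5571·4 = 1.8570; e_2·a_3 = 0.2850·2 + (-0.5775)·3 + 0.7650·4 = 1.8975.
u_3 = a_3 − 1.8570·e_1 − 1.8975·e_2 = (2.8385, 3.4062, 1.5139).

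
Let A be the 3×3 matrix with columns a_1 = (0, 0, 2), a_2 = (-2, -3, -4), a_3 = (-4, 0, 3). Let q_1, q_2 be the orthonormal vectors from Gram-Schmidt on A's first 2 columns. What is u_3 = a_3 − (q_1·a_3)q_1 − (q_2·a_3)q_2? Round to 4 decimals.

u_3 = (-2.7692, 1.8462, 0.0000)

a_1 = (0, 0, 2); ‖a_1‖ = 2.0000, so q_1 = (0.0000, 0.0000, 1.0000).
q_1·a_2 = 0.0000·(-2) + 0.0000·(-3) + 1.0000·(-4) = -4.0000.
u_2 = a_2 + 4.0000·q_1 = (-2.0000, -3.0000, 0.0000).
‖u_2‖ = 3.6056, so q_2 = (-0.5547, -0.8321, 0.0000).
q_1·a_3 = 0.0000·(-4) + 0.0000·0 + 1.0000·3 = 3.0000; q_2·a_3 = (-0.5547)·(-4) + (-0.8321)·0 + 0.0000·3 = 2.2188.
u_3 = a_3 − 3.0000·q_1 − 2.2188·q_2 = (-2.7692, 1.8462, 0.0000).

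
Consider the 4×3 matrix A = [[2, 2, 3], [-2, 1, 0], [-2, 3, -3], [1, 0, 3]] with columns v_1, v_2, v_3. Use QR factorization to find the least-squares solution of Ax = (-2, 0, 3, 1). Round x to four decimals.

x = (-0.4000, 0.2000, -0.2000)

v_1 = (2, -2, -2, 1); ‖v_1‖ = 3.6056, so q_1 = (0.5547, -0.5547, -0.5547, 0.2774).
q_1·v_2 = 0.5547·2 + (-0.5547)·1 + (-0.5547)·3 + 0.2774·0 = -1.1094.
u_2 = v_2 + 1.1094·q_1 = (2.6154, 0.3846, 2.3846, 0.3077).
‖u_2‖ = 3.5734, so q_2 = (0.7319, 0.1076, 0.6673, 0.0861).
q_1·v_3 = 0.5547·3 + (-0.5547)·0 + (-0.5547)·(-3) + 0.2774·3 = 4.1603; q_2·v_3 = 0.7319·3 + 0.1076·0 + 0.6673·(-3) + 0.0861·3 = 0.4521.
u_3 = v_3 − 4.1603·q_1 − 0.4521·q_2 = (0.3614, 2.2590, -0.9940, 1.8072).
‖u_3‖ = 3.0803, so q_3 = (0.1173, 0.7334, -0.3227, 0.5867).
Qᵀb = (-2.4962, 0.6243, -0.6161).
Back-substitute: x_3 = -0.6161/3.0803 = -0.2000.
x_2 = (0.6243 − 0.4521·(-0.2000))/3.5734 = 0.2000.
x_1 = (-2.4962 + 1.1094·0.2000 − 4.1603·(-0.2000))/3.6056 = -0.4000.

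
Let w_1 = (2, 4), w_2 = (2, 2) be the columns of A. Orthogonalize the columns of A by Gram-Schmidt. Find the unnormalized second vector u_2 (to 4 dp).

u_2 = (0.8000, -0.4000)

e_1 = w_1/‖w_1‖ = (2, 4)/4.4721 = (0.4472, 0.8944).
r_{12} = e_1·w_2 = 2.6833.
u_2 = w_2 − 2.6833·e_1 = (0.8000, -0.4000).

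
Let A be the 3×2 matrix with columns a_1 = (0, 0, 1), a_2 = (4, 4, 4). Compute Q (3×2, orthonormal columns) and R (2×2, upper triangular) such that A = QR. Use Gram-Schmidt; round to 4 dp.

Q = [[0.0000, 0.7071], [0.0000, 0.7071], [1.0000, 0.0000]], R = [[1.0000, 4.0000], [0.0000, 5.6569]]

q_1 = a_1/‖a_1‖ = (0, 0, 1)/1.0000 = (0.0000, 0.0000, 1.0000).
r_{12} = q_1·a_2 = 4.0000.
u_2 = a_2 − 4.0000·q_1 = (4.0000, 4.0000, 0.0000).
‖u_2‖ = 5.6569, so q_2 = (0.7071, 0.7071, 0.0000).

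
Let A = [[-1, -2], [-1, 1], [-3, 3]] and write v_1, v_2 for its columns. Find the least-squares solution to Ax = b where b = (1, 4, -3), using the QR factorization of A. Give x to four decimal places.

e_1 = v_1/‖v_1‖ = (-1, -1, -3)/3.3166 = (-0.3015, -0.3015, -0.9045).
r_{12} = e_1·v_2 = -2.4121.
u_2 = v_2 + 2.4121·e_1 = (-2.7273, 0.2727, 0.8182).
‖u_2‖ = 2.8604, so e_2 = (-0.9535, 0.0953, 0.2860).
Qᵀb = (1.2060, -1.4302).
Back-substitute: x_2 = -1.4302/2.8604 = -0.5000.
x_1 = (1.2060 + 2.4121·(-0.5000))/3.3166 = 0.0000.

x = (0.0000, -0.5000)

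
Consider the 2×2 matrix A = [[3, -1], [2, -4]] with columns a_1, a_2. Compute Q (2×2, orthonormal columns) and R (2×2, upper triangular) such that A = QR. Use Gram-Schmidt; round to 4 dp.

q_1 = a_1/‖a_1‖ = (3, 2)/3.6056 = (0.8321, 0.5547).
r_{12} = q_1·a_2 = -3.0509.
u_2 = a_2 + 3.0509·q_1 = (1.5385, -2.3077).
‖u_2‖ = 2.7735, so q_2 = (0.5547, -0.8321).

Q = [[0.8321, 0.5547], [0.5547, -0.8321]], R = [[3.6056, -3.0509], [0.0000, 2.7735]]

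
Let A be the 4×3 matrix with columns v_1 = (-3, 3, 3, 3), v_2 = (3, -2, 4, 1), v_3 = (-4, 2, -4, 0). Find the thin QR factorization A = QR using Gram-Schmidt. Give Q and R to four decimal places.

e_1 = v_1/‖v_1‖ = (-3, 3, 3, 3)/6.0000 = (-0.5000, 0.5000, 0.5000, 0.5000).
r_{12} = e_1·v_2 = 0.0000.
u_2 = v_2 + 0.0000·e_1 = (3.0000, -2.0000, 4.0000, 1.0000).
‖u_2‖ = 5.4772, so e_2 = (0.5477, -0.3651, 0.7303, 0.1826).
r_{13} = e_1·v_3 = 1.0000; r_{23} = e_2·v_3 = -5.8424.
u_3 = v_3 − 1.0000·e_1 + 5.8424·e_2 = (-0.3000, -0.6333, -0.2333, 0.5667).
‖u_3‖ = 0.9309, so e_3 = (-0.3223, -0.6803, -0.2506, 0.6087).

Q = [[-0.5000, 0.5477, -0.3223], [0.5000, -0.3651, -0.6803], [0.5000, 0.7303, -0.2506], [0.5000, 0.1826, 0.6087]], R = [[6.0000, 0.0000, 1.0000], [0.0000, 5.4772, -5.8424], [0.0000, 0.0000, 0.9309]]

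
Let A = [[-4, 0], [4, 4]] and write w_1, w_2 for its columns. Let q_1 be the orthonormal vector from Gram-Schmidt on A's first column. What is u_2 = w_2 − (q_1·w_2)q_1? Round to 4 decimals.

u_2 = (2.0000, 2.0000)

w_1 = (-4, 4); ‖w_1‖ = 5.6569, so q_1 = (-0.7071, 0.7071).
q_1·w_2 = (-0.7071)·0 + 0.7071·4 = 2.8284.
u_2 = w_2 − 2.8284·q_1 = (2.0000, 2.0000).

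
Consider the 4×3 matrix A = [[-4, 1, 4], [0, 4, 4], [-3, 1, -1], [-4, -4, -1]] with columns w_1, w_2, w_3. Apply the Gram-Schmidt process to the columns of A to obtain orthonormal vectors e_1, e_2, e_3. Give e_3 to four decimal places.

e_3 = (0.4679, 0.2486, -0.8334, 0.1572)

w_1 = (-4, 0, -3, -4); ‖w_1‖ = 6.4031, so e_1 = (-0.6247, 0.0000, -0.4685, -0.6247).
e_1·w_2 = (-0.6247)·1 + 0.0000·4 + (-0.4685)·1 + (-0.6247)·(-4) = 1.4056.
u_2 = w_2 − 1.4056·e_1 = (1.8780, 4.0000, 1.6585, -3.1220).
‖u_2‖ = 5.6590, so e_2 = (0.3319, 0.7068, 0.2931, -0.5517).
e_1·w_3 = (-0.6247)·4 + 0.0000·4 + (-0.4685)·(-1) + (-0.6247)·(-1) = -1.4056; e_2·w_3 = 0.3319·4 + 0.7068·4 + 0.2931·(-1) + (-0.5517)·(-1) = 4.4134.
u_3 = w_3 + 1.4056·e_1 − 4.4134·e_2 = (1.6573, 0.8804, -2.9520, 0.5567).
‖u_3‖ = 3.5420, so e_3 = (0.4679, 0.2486, -0.8334, 0.1572).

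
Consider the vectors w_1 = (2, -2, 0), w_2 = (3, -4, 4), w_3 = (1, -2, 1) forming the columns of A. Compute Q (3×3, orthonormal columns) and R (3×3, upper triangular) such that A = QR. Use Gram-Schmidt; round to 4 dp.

Q = [[0.7071, -0.1231, -0.6963], [-0.7071, -0.1231, -0.6963], [0.0000, 0.9847, -0.1741]], R = [[2.8284, 4.9497, 2.1213], [0.0000, 4.0620, 1.1078], [0.0000, 0.0000, 0.5222]]

w_1 = (2, -2, 0); ‖w_1‖ = 2.8284, so e_1 = (0.7071, -0.7071, 0.0000).
e_1·w_2 = 0.7071·3 + (-0.7071)·(-4) + 0.0000·4 = 4.9497.
u_2 = w_2 − 4.9497·e_1 = (-0.5000, -0.5000, 4.0000).
‖u_2‖ = 4.0620, so e_2 = (-0.1231, -0.1231, 0.9847).
e_1·w_3 = 0.7071·1 + (-0.7071)·(-2) + 0.0000·1 = 2.1213; e_2·w_3 = (-0.1231)·1 + (-0.1231)·(-2) + 0.9847·1 = 1.1078.
u_3 = w_3 − 2.1213·e_1 − 1.1078·e_2 = (-0.3636, -0.3636, -0.0909).
‖u_3‖ = 0.5222, so e_3 = (-0.6963, -0.6963, -0.1741).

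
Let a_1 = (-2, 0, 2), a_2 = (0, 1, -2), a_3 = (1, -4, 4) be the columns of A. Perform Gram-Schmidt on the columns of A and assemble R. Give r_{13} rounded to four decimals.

r_{13} = 2.1213

a_1 = (-2, 0, 2); ‖a_1‖ = 2.8284, so q_1 = (-0.7071, 0.0000, 0.7071).
r_{13} = q_1·a_3 = 2.1213.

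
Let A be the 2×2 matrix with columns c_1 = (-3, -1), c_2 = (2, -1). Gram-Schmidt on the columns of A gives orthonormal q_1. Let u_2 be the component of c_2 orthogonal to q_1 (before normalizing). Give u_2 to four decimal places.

c_1 = (-3, -1); ‖c_1‖ = 3.1623, so q_1 = (-0.9487, -0.3162).
q_1·c_2 = (-0.9487)·2 + (-0.3162)·(-1) = -1.5811.
u_2 = c_2 + 1.5811·q_1 = (0.5000, -1.5000).

u_2 = (0.5000, -1.5000)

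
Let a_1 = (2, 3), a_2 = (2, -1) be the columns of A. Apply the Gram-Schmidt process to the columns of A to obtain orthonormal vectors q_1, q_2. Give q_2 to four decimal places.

q_1 = a_1/‖a_1‖ = (2, 3)/3.6056 = (0.5547, 0.8321).
r_{12} = q_1·a_2 = 0.2774.
u_2 = a_2 − 0.2774·q_1 = (1.8462, -1.2308).
‖u_2‖ = 2.2188, so q_2 = (0.8321, -0.5547).

q_2 = (0.8321, -0.5547)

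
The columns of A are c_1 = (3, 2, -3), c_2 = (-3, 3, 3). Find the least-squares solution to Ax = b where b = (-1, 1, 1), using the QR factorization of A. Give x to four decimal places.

x = (0.0000, 0.3333)

q_1 = c_1/‖c_1‖ = (3, 2, -3)/4.6904 = (0.6396, 0.4264, -0.6396).
r_{12} = q_1·c_2 = -2.5584.
u_2 = c_2 + 2.5584·q_1 = (-1.3636, 4.0909, 1.3636).
‖u_2‖ = 4.5227, so q_2 = (-0.3015, 0.9045, 0.3015).
Qᵀb = (-0.8528, 1.5076).
Back-substitute: x_2 = 1.5076/4.5227 = 0.3333.
x_1 = (-0.8528 + 2.5584·0.3333)/4.6904 = 0.0000.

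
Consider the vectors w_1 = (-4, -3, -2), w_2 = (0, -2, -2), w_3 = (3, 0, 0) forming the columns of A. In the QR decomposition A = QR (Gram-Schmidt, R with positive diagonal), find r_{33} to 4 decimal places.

w_1 = (-4, -3, -2); ‖w_1‖ = 5.3852, so e_1 = (-0.7428, -0.5571, -0.3714).
e_1·w_2 = (-0.7428)·0 + (-0.5571)·(-2) + (-0.3714)·(-2) = 1.8570.
u_2 = w_2 − 1.8570·e_1 = (1.3793, -0.9655, -1.3103).
‖u_2‖ = 2.1335, so e_2 = (0.6465, -0.4526, -0.6142).
e_1·w_3 = (-0.7428)·3 + (-0.5571)·0 + (-0.3714)·0 = -2.2283; e_2·w_3 = 0.6465·3 + (-0.4526)·0 + (-0.6142)·0 = 1.9395.
u_3 = w_3 + 2.2283·e_1 − 1.9395·e_2 = (0.0909, -0.3636, 0.3636).
r_{33} = ‖u_3‖ = 0.5222.

r_{33} = 0.5222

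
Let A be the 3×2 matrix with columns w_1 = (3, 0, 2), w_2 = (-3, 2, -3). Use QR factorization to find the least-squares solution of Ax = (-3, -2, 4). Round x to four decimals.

x = (-2.0820, -1.7377)

w_1 = (3, 0, 2); ‖w_1‖ = 3.6056, so e_1 = (0.8321, 0.0000, 0.5547).
e_1·w_2 = 0.8321·(-3) + 0.0000·2 + 0.5547·(-3) = -4.1603.
u_2 = w_2 + 4.1603·e_1 = (0.4615, 2.0000, -0.6923).
‖u_2‖ = 2.1662, so e_2 = (0.2131, 0.9233, -0.3196).
Qᵀb = (-0.2774, -3.7642).
Back-substitute: x_2 = -3.7642/2.1662 = -1.7377.
x_1 = (-0.2774 + 4.1603·(-1.7377))/3.6056 = -2.0820.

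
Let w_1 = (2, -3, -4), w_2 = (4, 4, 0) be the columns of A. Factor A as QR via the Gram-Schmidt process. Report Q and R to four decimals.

Q = [[0.3714, 0.7625], [-0.5571, 0.6395], [-0.7428, -0.0984]], R = [[5.3852, -0.7428], [0.0000, 5.6079]]

w_1 = (2, -3, -4); ‖w_1‖ = 5.3852, so e_1 = (0.3714, -0.5571, -0.7428).
e_1·w_2 = 0.3714·4 + (-0.5571)·4 + (-0.7428)·0 = -0.7428.
u_2 = w_2 + 0.7428·e_1 = (4.2759, 3.5862, -0.5517).
‖u_2‖ = 5.6079, so e_2 = (0.7625, 0.6395, -0.0984).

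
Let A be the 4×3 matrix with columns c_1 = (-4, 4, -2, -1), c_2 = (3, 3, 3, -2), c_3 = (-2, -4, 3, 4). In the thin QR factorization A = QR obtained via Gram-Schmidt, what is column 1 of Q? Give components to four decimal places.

e_1 = (-0.6576, 0.6576, -0.3288, -0.1644)

c_1 = (-4, 4, -2, -1); ‖c_1‖ = 6.0828, so e_1 = (-0.6576, 0.6576, -0.3288, -0.1644).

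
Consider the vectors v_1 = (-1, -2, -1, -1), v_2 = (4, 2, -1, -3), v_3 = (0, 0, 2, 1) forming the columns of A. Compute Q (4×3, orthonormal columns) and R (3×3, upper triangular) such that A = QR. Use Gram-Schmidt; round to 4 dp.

e_1 = v_1/‖v_1‖ = (-1, -2, -1, -1)/2.6458 = (-0.3780, -0.7559, -0.3780, -0.3780).
r_{12} = e_1·v_2 = -1.5119.
u_2 = v_2 + 1.5119·e_1 = (3.4286, 0.8571, -1.5714, -3.5714).
‖u_2‖ = 5.2644, so e_2 = (0.6513, 0.1628, -0.2985, -0.6784).
r_{13} = e_1·v_3 = -1.1339; r_{23} = e_2·v_3 = -1.2754.
u_3 = v_3 + 1.1339·e_1 + 1.2754·e_2 = (0.4021, -0.6495, 1.1907, -0.2938).
‖u_3‖ = 1.4449, so e_3 = (0.2783, -0.4495, 0.8241, -0.2034).

Q = [[-0.3780, 0.6513, 0.2783], [-0.7559, 0.1628, -0.4495], [-0.3780, -0.2985, 0.8241], [-0.3780, -0.6784, -0.2034]], R = [[2.6458, -1.5119, -1.1339], [0.0000, 5.2644, -1.2754], [0.0000, 0.0000, 1.4449]]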